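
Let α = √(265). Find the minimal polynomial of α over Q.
m_α(x) = x^2 - 265

α satisfies α^2 - 265 = 0, so x^2 - 265 annihilates α. Since d = 265 is squarefree and ≠ 1, it is not a perfect square in Q, so x^2 - 265 has no rational root and is therefore irreducible over Q (a degree-2 polynomial over a field is irreducible iff it has no root). Hence m_α(x) = x^2 - 265.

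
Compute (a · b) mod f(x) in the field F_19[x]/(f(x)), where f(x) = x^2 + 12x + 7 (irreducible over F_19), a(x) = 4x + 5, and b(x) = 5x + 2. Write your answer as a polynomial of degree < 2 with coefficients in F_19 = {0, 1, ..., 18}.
a · b ≡ 2x + 3 (mod f(x))

Multiply in F_19[x]: a(x)·b(x) = (4x + 5)·(5x + 2) = x^2 + 14x + 10. This has degree ≥ 2, so divide by f(x) over F_19: x^2 + 14x + 10 = (1)·(x^2 + 12x + 7) + (2x + 3). Hence a·b ≡ 2x + 3 (mod f). (F_19[x]/(f) is a field with 19^2 = 361 elements since f is irreducible of degree 2.)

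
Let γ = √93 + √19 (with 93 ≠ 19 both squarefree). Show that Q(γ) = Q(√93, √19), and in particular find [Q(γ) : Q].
[Q(γ) : Q] = 4 (equivalently, Q(γ) = Q(√93, √19))

Obviously Q(γ) ⊆ Q(√93, √19), and [Q(√93, √19):Q] = 4 (since 93, 19 are distinct squarefree integers > 1 with 1767 not a perfect square). To show equality we compute the minimal polynomial of γ. From γ = √93 + √19: γ^2 = 93 + 2√(1767) + 19 = 112 + 2√(1767), so γ^2 - 112 = 2√(1767); squaring, (γ^2 - 112)^2 = 4·1767, i.e. γ^4 - 224γ^2 + 12544 - 7068 = 0, i.e. γ^4 - 224γ^2 + 5476 = 0. So γ is a root of x^4 - 224x^2 + 5476. This polynomial is irreducible over Q: it has no rational root (each ±√93 ± √19 is irrational), and any factorization into two quadratics over Q would force √(1767) ∈ Q (pairing opposite roots) or √93, √19 ∈ Q (other pairings), all impossible. Hence [Q(γ):Q] = 4 = [Q(√93, √19):Q], so Q(γ) = Q(√93, √19).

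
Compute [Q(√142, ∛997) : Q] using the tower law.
[Q(√142, ∛997) : Q] = 6

Let L = Q(√142, ∛997). Since Q(√142) ⊂ L and [Q(√142):Q] = 2, the tower law gives 2 | [L:Q]. Likewise Q(∛997) ⊂ L with [Q(∛997):Q] = 3 (because 997 is not a perfect cube), so 3 | [L:Q]. As gcd(2,3) = 1, [L:Q] is divisible by 6. Conversely L is generated over Q by √142 and ∛997, so [L:Q] ≤ 2·3 = 6. Therefore [Q(√142, ∛997) : Q] = 6.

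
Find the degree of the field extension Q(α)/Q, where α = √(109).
[Q(α):Q] = 2

[Q(α):Q] equals the degree of the minimal polynomial of α. Here α^2 = 109 and x^2 - 109 is irreducible (d = 109 is squarefree, ≠ 1, hence not a square), so deg(m_α) = 2. Thus [Q(α):Q] = 2.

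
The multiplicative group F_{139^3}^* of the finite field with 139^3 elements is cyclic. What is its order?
|F_{139^3}^*| = 2685618

F_{139^3} has 139^3 = 2685619 elements; its multiplicative group consists of all nonzero elements, so |F_{139^3}^*| = 2685619 - 1 = 2685618. (It is cyclic since any finite subgroup of the multiplicative group of a field is cyclic.)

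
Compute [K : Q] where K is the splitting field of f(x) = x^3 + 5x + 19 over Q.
[K : Q] = 6

By the rational root test, any rational root of the monic integer polynomial f(x) = x^3 + 5x + 19 must be an integer dividing the constant term 19, i.e. one of ±{1, 19}. Evaluating: f(1) = 25, f(-1) = 13, f(19) = 6973, f(-19) = -6935; none is 0, so f has no rational root and is therefore irreducible over Q (a cubic with no linear factor over a field is irreducible). For an irreducible cubic, the Galois group is A_3 or S_3 according as the discriminant disc(f) = -4a^3 - 27b^2 = -4·(5)^3 - 27·(19)^2 = -10247 is or is not a square in Q. Here disc(f) = -10247 is not a perfect square in Q, so the Galois group of f over Q is not contained in A_3 and must be all of S_3. The splitting field has degree |S_3| = 6 over Q, so [K : Q] = 6.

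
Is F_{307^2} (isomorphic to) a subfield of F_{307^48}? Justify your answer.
Yes: F_{307^2} is a subfield of F_{307^48}

F_{p^m} embeds in F_{p^n} iff m | n (since F_{p^n} is the splitting field of x^(p^n) - x, and F_{p^m} ⊂ F_{p^n} forces p^n to be a power of p^m, i.e. m | n; conversely if m | n then every root of x^(p^m) - x is a root of x^(p^n) - x). Here 2 | 48 (since 48 = 24·2), so F_{307^2} is a subfield of F_{307^48}, and [F_{307^48} : F_{307^2}] = 48/2 = 24.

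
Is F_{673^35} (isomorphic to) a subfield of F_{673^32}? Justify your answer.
No: F_{673^35} is not a subfield of F_{673^32}

F_{p^m} embeds in F_{p^n} iff m | n. Here 35 ∤ 32 (since 32 = 0·35 + 32 with remainder 32 ≠ 0), so F_{673^35} is not a subfield of F_{673^32}. Equivalently: if it were, the tower law would give 35 = [F_{673^35}:F_673] dividing [F_{673^32}:F_673] = 32, contradiction.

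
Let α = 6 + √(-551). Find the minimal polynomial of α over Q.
m_α(x) = x^2 - 12x + 587

From α - 6 = √(-551), squaring gives (α - 6)^2 = -551, i.e. α^2 - 12α + 36 = -551, so α^2 - 12α + 587 = 0. The discriminant of x^2 - 12x + 587 is (-12)^2 - 4·(587) = 144 - 2348 = -2204, and 4·(-551) is not a perfect square in Q since -551 is squarefree and ≠ 1. Hence x^2 - 12x + 587 is irreducible over Q and is the minimal polynomial of α.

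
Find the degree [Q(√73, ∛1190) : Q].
[Q(√73, ∛1190) : Q] = 6

Let L = Q(√73, ∛1190). Since Q(√73) ⊂ L and [Q(√73):Q] = 2, the tower law gives 2 | [L:Q]. Likewise Q(∛1190) ⊂ L with [Q(∛1190):Q] = 3 (because 1190 is not a perfect cube), so 3 | [L:Q]. As gcd(2,3) = 1, [L:Q] is divisible by 6. Conversely L is generated over Q by √73 and ∛1190, so [L:Q] ≤ 2·3 = 6. Therefore [Q(√73, ∛1190) : Q] = 6.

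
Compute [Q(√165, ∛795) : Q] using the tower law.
[Q(√165, ∛795) : Q] = 6

Let L = Q(√165, ∛795). Since Q(√165) ⊂ L and [Q(√165):Q] = 2, the tower law gives 2 | [L:Q]. Likewise Q(∛795) ⊂ L with [Q(∛795):Q] = 3 (because 795 is not a perfect cube), so 3 | [L:Q]. As gcd(2,3) = 1, [L:Q] is divisible by 6. Conversely L is generated over Q by √165 and ∛795, so [L:Q] ≤ 2·3 = 6. Therefore [Q(√165, ∛795) : Q] = 6.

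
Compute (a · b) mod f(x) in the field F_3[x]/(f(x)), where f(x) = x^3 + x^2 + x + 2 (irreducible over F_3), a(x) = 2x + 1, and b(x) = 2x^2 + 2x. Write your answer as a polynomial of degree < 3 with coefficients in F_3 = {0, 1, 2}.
a · b ≡ 2x^2 + x + 1 (mod f(x))

Multiply in F_3[x]: a(x)·b(x) = (2x + 1)·(2x^2 + 2x) = x^3 + 2x. This has degree ≥ 3, so divide by f(x) over F_3: x^3 + 2x = (1)·(x^3 + x^2 + x + 2) + (2x^2 + x + 1). Hence a·b ≡ 2x^2 + x + 1 (mod f). (F_3[x]/(f) is a field with 3^3 = 27 elements since f is irreducible of degree 3.)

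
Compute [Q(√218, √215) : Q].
[Q(√218, √215) : Q] = 4

[Q(√218):Q] = 2 (min poly x^2 - 218, irreducible since 218 is squarefree > 1). For the top step, suppose √215 ∈ Q(√218), say √215 = c + d√218 with c, d ∈ Q. Squaring: 215 = c^2 + 218d^2 + 2cd√218. Since √218 ∉ Q this forces 2cd = 0. If d = 0 then √215 = c ∈ Q, contradicting 215 squarefree > 1. If c = 0 then 215 = 218d^2, so 218·215 = (218d)^2 is a perfect square in Q — but 218·215 = 46870 is not a perfect square (since 218 and 215 are distinct squarefree integers). Contradiction. Hence √215 ∉ Q(√218), so x^2 - 215 stays irreducible over Q(√218) and [Q(√218, √215) : Q(√218)] = 2. By the tower law, [Q(√218, √215) : Q] = 2 · 2 = 4.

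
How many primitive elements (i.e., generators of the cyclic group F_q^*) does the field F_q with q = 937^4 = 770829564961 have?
There are φ(770829564960) = 160207331328 primitive elements

F_q^* is cyclic of order q - 1 = 770829564960. A cyclic group of order m has exactly φ(m) generators. Here m = 770829564960 = 2^5 · 3^2 · 5 · 7 · 13 · 67 · 87797, so the number of primitive elements is φ(770829564960) = 160207331328.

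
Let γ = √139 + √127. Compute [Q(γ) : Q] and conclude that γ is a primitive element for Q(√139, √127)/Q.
[Q(γ) : Q] = 4 (equivalently, Q(γ) = Q(√139, √127))

Obviously Q(γ) ⊆ Q(√139, √127), and [Q(√139, √127):Q] = 4 (since 139, 127 are distinct squarefree integers > 1 with 17653 not a perfect square). To show equality we compute the minimal polynomial of γ. From γ = √139 + √127: γ^2 = 139 + 2√(17653) + 127 = 266 + 2√(17653), so γ^2 - 266 = 2√(17653); squaring, (γ^2 - 266)^2 = 4·17653, i.e. γ^4 - 532γ^2 + 70756 - 70612 = 0, i.e. γ^4 - 532γ^2 + 144 = 0. So γ is a root of x^4 - 532x^2 + 144. This polynomial is irreducible over Q: it has no rational root (each ±√139 ± √127 is irrational), and any factorization into two quadratics over Q would force √(17653) ∈ Q (pairing opposite roots) or √139, √127 ∈ Q (other pairings), all impossible. Hence [Q(γ):Q] = 4 = [Q(√139, √127):Q], so Q(γ) = Q(√139, √127).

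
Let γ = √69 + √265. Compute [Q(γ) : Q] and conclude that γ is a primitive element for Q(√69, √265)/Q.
[Q(γ) : Q] = 4 (equivalently, Q(γ) = Q(√69, √265))

Obviously Q(γ) ⊆ Q(√69, √265), and [Q(√69, √265):Q] = 4 (since 69, 265 are distinct squarefree integers > 1 with 18285 not a perfect square). To show equality we compute the minimal polynomial of γ. From γ = √69 + √265: γ^2 = 69 + 2√(18285) + 265 = 334 + 2√(18285), so γ^2 - 334 = 2√(18285); squaring, (γ^2 - 334)^2 = 4·18285, i.e. γ^4 - 668γ^2 + 111556 - 73140 = 0, i.e. γ^4 - 668γ^2 + 38416 = 0. So γ is a root of x^4 - 668x^2 + 38416. This polynomial is irreducible over Q: it has no rational root (each ±√69 ± √265 is irrational), and any factorization into two quadratics over Q would force √(18285) ∈ Q (pairing opposite roots) or √69, √265 ∈ Q (other pairings), all impossible. Hence [Q(γ):Q] = 4 = [Q(√69, √265):Q], so Q(γ) = Q(√69, √265).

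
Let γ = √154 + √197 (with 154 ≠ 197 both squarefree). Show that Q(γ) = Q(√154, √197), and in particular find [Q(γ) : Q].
[Q(γ) : Q] = 4 (equivalently, Q(γ) = Q(√154, √197))

Obviously Q(γ) ⊆ Q(√154, √197), and [Q(√154, √197):Q] = 4 (since 154, 197 are distinct squarefree integers > 1 with 30338 not a perfect square). To show equality we compute the minimal polynomial of γ. From γ = √154 + √197: γ^2 = 154 + 2√(30338) + 197 = 351 + 2√(30338), so γ^2 - 351 = 2√(30338); squaring, (γ^2 - 351)^2 = 4·30338, i.e. γ^4 - 702γ^2 + 123201 - 121352 = 0, i.e. γ^4 - 702γ^2 + 1849 = 0. So γ is a root of x^4 - 702x^2 + 1849. This polynomial is irreducible over Q: it has no rational root (each ±√154 ± √197 is irrational), and any factorization into two quadratics over Q would force √(30338) ∈ Q (pairing opposite roots) or √154, √197 ∈ Q (other pairings), all impossible. Hence [Q(γ):Q] = 4 = [Q(√154, √197):Q], so Q(γ) = Q(√154, √197).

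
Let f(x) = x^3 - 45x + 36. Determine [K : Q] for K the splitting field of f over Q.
[K : Q] = 6

By the rational root test, any rational root of the monic integer polynomial f(x) = x^3 - 45x + 36 must be an integer dividing the constant term 36, i.e. one of ±{1, 2, 3, 4, 6, 9, 12, 18, 36}. Evaluating: f(1) = -8, f(-1) = 80, f(2) = -46, f(-2) = 118, f(3) = -72, f(-3) = 144, f(4) = -80, f(-4) = 152, f(6) = -18, f(-6) = 90, f(9) = 360, f(-9) = -288, f(12) = 1224, f(-12) = -1152, f(18) = 5058, f(-18) = -4986, f(36) = 45072, f(-36) = -45000; none is 0, so f has no rational root and is therefore irreducible over Q (a cubic with no linear factor over a field is irreducible). For an irreducible cubic, the Galois group is A_3 or S_3 according as the discriminant disc(f) = -4a^3 - 27b^2 = -4·(-45)^3 - 27·(36)^2 = 329508 is or is not a square in Q. Here disc(f) = 329508 is not a perfect square in Q, so the Galois group of f over Q is not contained in A_3 and must be all of S_3. The splitting field has degree |S_3| = 6 over Q, so [K : Q] = 6.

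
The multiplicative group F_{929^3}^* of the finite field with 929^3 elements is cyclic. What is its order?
|F_{929^3}^*| = 801765088

F_{929^3} has 929^3 = 801765089 elements; its multiplicative group consists of all nonzero elements, so |F_{929^3}^*| = 801765089 - 1 = 801765088. (It is cyclic since any finite subgroup of the multiplicative group of a field is cyclic.)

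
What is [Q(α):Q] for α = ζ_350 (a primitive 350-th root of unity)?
[Q(α):Q] = 120

The minimal polynomial of ζ_350 over Q is the 350-th cyclotomic polynomial Φ_350(x), which is irreducible over Q and has degree φ(350) = 120. Hence [Q(α):Q] = φ(350) = 120.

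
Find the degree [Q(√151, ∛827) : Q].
[Q(√151, ∛827) : Q] = 6

Let L = Q(√151, ∛827). Since Q(√151) ⊂ L and [Q(√151):Q] = 2, the tower law gives 2 | [L:Q]. Likewise Q(∛827) ⊂ L with [Q(∛827):Q] = 3 (because 827 is not a perfect cube), so 3 | [L:Q]. As gcd(2,3) = 1, [L:Q] is divisible by 6. Conversely L is generated over Q by √151 and ∛827, so [L:Q] ≤ 2·3 = 6. Therefore [Q(√151, ∛827) : Q] = 6.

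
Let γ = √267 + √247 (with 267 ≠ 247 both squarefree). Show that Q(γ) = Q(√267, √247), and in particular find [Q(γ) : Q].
[Q(γ) : Q] = 4 (equivalently, Q(γ) = Q(√267, √247))

Obviously Q(γ) ⊆ Q(√267, √247), and [Q(√267, √247):Q] = 4 (since 267, 247 are distinct squarefree integers > 1 with 65949 not a perfect square). To show equality we compute the minimal polynomial of γ. From γ = √267 + √247: γ^2 = 267 + 2√(65949) + 247 = 514 + 2√(65949), so γ^2 - 514 = 2√(65949); squaring, (γ^2 - 514)^2 = 4·65949, i.e. γ^4 - 1028γ^2 + 264196 - 263796 = 0, i.e. γ^4 - 1028γ^2 + 400 = 0. So γ is a root of x^4 - 1028x^2 + 400. This polynomial is irreducible over Q: it has no rational root (each ±√267 ± √247 is irrational), and any factorization into two quadratics over Q would force √(65949) ∈ Q (pairing opposite roots) or √267, √247 ∈ Q (other pairings), all impossible. Hence [Q(γ):Q] = 4 = [Q(√267, √247):Q], so Q(γ) = Q(√267, √247).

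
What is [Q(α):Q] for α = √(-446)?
[Q(α):Q] = 2

[Q(α):Q] equals the degree of the minimal polynomial of α. Here α^2 = -446 and x^2 + 446 is irreducible (d = -446 is squarefree, ≠ 1, hence not a square), so deg(m_α) = 2. Thus [Q(α):Q] = 2.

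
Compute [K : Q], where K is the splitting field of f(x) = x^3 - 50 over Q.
[K : Q] = 6

The roots of x^3 - 50 are ∛50, ω∛50, ω^2∛50 where ω = e^(2πi/3) is a primitive cube root of unity, so K = Q(∛50, ω). Now [Q(∛50):Q] = 3 (since 50 is not a perfect cube, x^3 - 50 is irreducible) and [Q(ω):Q] = 2. Both 2 and 3 divide [K:Q], and [K:Q] ≤ 3·2 = 6, so [K:Q] = 6. (Equivalently: Q(∛50) ⊂ R but ω ∉ R, so [K : Q(∛50)] = 2.)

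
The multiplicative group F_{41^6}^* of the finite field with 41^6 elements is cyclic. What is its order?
|F_{41^6}^*| = 4750104240

F_{41^6} has 41^6 = 4750104241 elements; its multiplicative group consists of all nonzero elements, so |F_{41^6}^*| = 4750104241 - 1 = 4750104240. (It is cyclic since any finite subgroup of the multiplicative group of a field is cyclic.)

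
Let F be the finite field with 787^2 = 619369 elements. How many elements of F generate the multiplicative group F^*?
There are φ(619368) = 203840 primitive elements

F_q^* is cyclic of order q - 1 = 619368. A cyclic group of order m has exactly φ(m) generators. Here m = 619368 = 2^3 · 3 · 131 · 197, so the number of primitive elements is φ(619368) = 203840.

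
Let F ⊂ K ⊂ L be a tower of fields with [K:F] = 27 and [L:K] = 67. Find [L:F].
[L:F] = 1809

The tower law says that for any tower of field extensions F ⊂ K ⊂ L with finite degrees, [L:F] = [L:K] · [K:F]. Here this gives [L:F] = 67 · 27 = 1809.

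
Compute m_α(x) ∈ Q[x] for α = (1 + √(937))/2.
m_α(x) = x^2 - x - 234

From 2α - 1 = √(937), squaring gives (2α - 1)^2 = 937, i.e. 4α^2 - 4α + 1 = 937, so α^2 - α + (1 - 937)/4 = 0. Since 937 ≡ 1 (mod 4), (1 - 937)/4 = -234 ∈ Z. The polynomial x^2 - x - 234 has discriminant 1 - 4·(-234) = 937, which is not a perfect square in Q (d = 937 is squarefree and ≠ 1), so x^2 - x - 234 is irreducible over Q. It is the minimal polynomial of α.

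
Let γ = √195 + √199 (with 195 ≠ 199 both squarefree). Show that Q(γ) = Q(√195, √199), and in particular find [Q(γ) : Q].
[Q(γ) : Q] = 4 (equivalently, Q(γ) = Q(√195, √199))

Obviously Q(γ) ⊆ Q(√195, √199), and [Q(√195, √199):Q] = 4 (since 195, 199 are distinct squarefree integers > 1 with 38805 not a perfect square). To show equality we compute the minimal polynomial of γ. From γ = √195 + √199: γ^2 = 195 + 2√(38805) + 199 = 394 + 2√(38805), so γ^2 - 394 = 2√(38805); squaring, (γ^2 - 394)^2 = 4·38805, i.e. γ^4 - 788γ^2 + 155236 - 155220 = 0, i.e. γ^4 - 788γ^2 + 16 = 0. So γ is a root of x^4 - 788x^2 + 16. This polynomial is irreducible over Q: it has no rational root (each ±√195 ± √199 is irrational), and any factorization into two quadratics over Q would force √(38805) ∈ Q (pairing opposite roots) or √195, √199 ∈ Q (other pairings), all impossible. Hence [Q(γ):Q] = 4 = [Q(√195, √199):Q], so Q(γ) = Q(√195, √199).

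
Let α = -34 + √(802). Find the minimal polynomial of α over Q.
m_α(x) = x^2 + 68x + 354

From α + 34 = √(802), squaring gives (α + 34)^2 = 802, i.e. α^2 + 68α + 1156 = 802, so α^2 + 68α + 354 = 0. The discriminant of x^2 + 68x + 354 is (68)^2 - 4·(354) = 4624 - 1416 = 3208, and 4·(802) is not a perfect square in Q since 802 is squarefree and ≠ 1. Hence x^2 + 68x + 354 is irreducible over Q and is the minimal polynomial of α.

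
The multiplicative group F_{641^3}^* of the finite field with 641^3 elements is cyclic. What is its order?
|F_{641^3}^*| = 263374720

F_{641^3} has 641^3 = 263374721 elements; its multiplicative group consists of all nonzero elements, so |F_{641^3}^*| = 263374721 - 1 = 263374720. (It is cyclic since any finite subgroup of the multiplicative group of a field is cyclic.)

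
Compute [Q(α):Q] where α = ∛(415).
[Q(α):Q] = 3

The minimal polynomial of α is x^3 - 415, irreducible over Q since 415 is not a perfect cube (so x^3 - 415 has no rational root). Hence [Q(α):Q] = deg(m_α) = 3.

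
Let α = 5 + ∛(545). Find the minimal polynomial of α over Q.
m_α(x) = x^3 - 15x^2 + 75x - 670

Set β = α - 5 = ∛(545), so β^3 = 545. Then (α - 5)^3 - 545 = 0, i.e. α is a root of g(x) = (x - 5)^3 - 545 = x^3 - 15x^2 + 75x - 670. Since g(x) = h(x - 5) where h(x) = x^3 - 545, and h is irreducible over Q (because 545 is not a perfect cube, so h has no rational root, and a monic cubic with no rational root is irreducible), g is also irreducible (irreducibility is preserved under the substitution x → x - 5). Hence m_α(x) = x^3 - 15x^2 + 75x - 670.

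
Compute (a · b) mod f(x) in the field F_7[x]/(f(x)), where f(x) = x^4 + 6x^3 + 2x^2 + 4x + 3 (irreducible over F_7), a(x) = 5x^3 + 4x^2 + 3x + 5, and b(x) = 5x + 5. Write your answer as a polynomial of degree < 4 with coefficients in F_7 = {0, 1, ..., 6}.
a · b ≡ 6x^2 + 3x + 6 (mod f(x))

Multiply in F_7[x]: a(x)·b(x) = (5x^3 + 4x^2 + 3x + 5)·(5x + 5) = 4x^4 + 3x^3 + 5x + 4. This has degree ≥ 4, so divide by f(x) over F_7: 4x^4 + 3x^3 + 5x + 4 = (4)·(x^4 + 6x^3 + 2x^2 + 4x + 3) + (6x^2 + 3x + 6). Hence a·b ≡ 6x^2 + 3x + 6 (mod f). (F_7[x]/(f) is a field with 7^4 = 2401 elements since f is irreducible of degree 4.)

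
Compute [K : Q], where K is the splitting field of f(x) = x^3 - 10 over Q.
[K : Q] = 6

The roots of x^3 - 10 are ∛10, ω∛10, ω^2∛10 where ω = e^(2πi/3) is a primitive cube root of unity, so K = Q(∛10, ω). Now [Q(∛10):Q] = 3 (since 10 is not a perfect cube, x^3 - 10 is irreducible) and [Q(ω):Q] = 2. Both 2 and 3 divide [K:Q], and [K:Q] ≤ 3·2 = 6, so [K:Q] = 6. (Equivalently: Q(∛10) ⊂ R but ω ∉ R, so [K : Q(∛10)] = 2.)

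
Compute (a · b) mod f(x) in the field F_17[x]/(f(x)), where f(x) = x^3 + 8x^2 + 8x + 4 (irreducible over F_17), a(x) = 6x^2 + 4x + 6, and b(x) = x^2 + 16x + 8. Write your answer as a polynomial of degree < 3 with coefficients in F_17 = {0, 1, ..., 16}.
a · b ≡ 11x^2 + 11x + 10 (mod f(x))

Multiply in F_17[x]: a(x)·b(x) = (6x^2 + 4x + 6)·(x^2 + 16x + 8) = 6x^4 + 15x^3 + 16x^2 + 9x + 14. This has degree ≥ 3, so divide by f(x) over F_17: 6x^4 + 15x^3 + 16x^2 + 9x + 14 = (6x + 1)·(x^3 + 8x^2 + 8x + 4) + (11x^2 + 11x + 10). Hence a·b ≡ 11x^2 + 11x + 10 (mod f). (F_17[x]/(f) is a field with 17^3 = 4913 elements since f is irreducible of degree 3.)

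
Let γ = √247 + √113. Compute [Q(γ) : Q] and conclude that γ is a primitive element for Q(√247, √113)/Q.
[Q(γ) : Q] = 4 (equivalently, Q(γ) = Q(√247, √113))

Obviously Q(γ) ⊆ Q(√247, √113), and [Q(√247, √113):Q] = 4 (since 247, 113 are distinct squarefree integers > 1 with 27911 not a perfect square). To show equality we compute the minimal polynomial of γ. From γ = √247 + √113: γ^2 = 247 + 2√(27911) + 113 = 360 + 2√(27911), so γ^2 - 360 = 2√(27911); squaring, (γ^2 - 360)^2 = 4·27911, i.e. γ^4 - 720γ^2 + 129600 - 111644 = 0, i.e. γ^4 - 720γ^2 + 17956 = 0. So γ is a root of x^4 - 720x^2 + 17956. This polynomial is irreducible over Q: it has no rational root (each ±√247 ± √113 is irrational), and any factorization into two quadratics over Q would force √(27911) ∈ Q (pairing opposite roots) or √247, √113 ∈ Q (other pairings), all impossible. Hence [Q(γ):Q] = 4 = [Q(√247, √113):Q], so Q(γ) = Q(√247, √113).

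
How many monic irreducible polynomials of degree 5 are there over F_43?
There are 29401680 monic irreducible polynomials of degree 5 over F_43

Each element of F_{43^5} that lies in no proper subfield is a root of exactly one monic irreducible of degree 5 over F_43, and each such polynomial has 5 distinct roots in F_{43^5}. By Möbius inversion the count is N_43(5) = (1/5) Σ_{d|5} μ(5/d) · 43^d = (1/5)(μ(5)·43^1 + μ(1)·43^5) = 147008400/5 = 29401680.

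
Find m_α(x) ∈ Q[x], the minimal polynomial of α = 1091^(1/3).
m_α(x) = x^3 - 1091

α satisfies α^3 = 1091, so x^3 - 1091 annihilates α. By the rational root test, a rational root p/q (in lowest terms) of x^3 - 1091 would satisfy p^3 = 1091 q^3, forcing q = 1 and p^3 = 1091; but 1091 is not a perfect cube, contradiction. A monic cubic over Q with no rational root is irreducible (any nontrivial factorization would include a linear factor). Hence x^3 - 1091 is the minimal polynomial of α, and in particular [Q(α):Q] = 3.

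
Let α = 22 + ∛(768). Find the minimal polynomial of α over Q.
m_α(x) = x^3 - 66x^2 + 1452x - 11416

Set β = α - 22 = ∛(768), so β^3 = 768. Then (α - 22)^3 - 768 = 0, i.e. α is a root of g(x) = (x - 22)^3 - 768 = x^3 - 66x^2 + 1452x - 11416. Since g(x) = h(x - 22) where h(x) = x^3 - 768, and h is irreducible over Q (because 768 is not a perfect cube, so h has no rational root, and a monic cubic with no rational root is irreducible), g is also irreducible (irreducibility is preserved under the substitution x → x - 22). Hence m_α(x) = x^3 - 66x^2 + 1452x - 11416.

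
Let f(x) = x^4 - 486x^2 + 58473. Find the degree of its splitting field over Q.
[K : Q] = 4

Solving the quadratic in x^2: x^2 = (486 ± √(486^2 - 4·58473))/2 = (486 ± √2304)/2 = (486 ± 48)/2, giving x^2 = 267 or x^2 = 219. So f(x) = (x^2 - 267)(x^2 - 219) and the roots of f are ±√267, ±√219. Hence the splitting field is K = Q(√267, √219). Since 267 and 219 are distinct squarefree integers > 1, their product 58473 is not a perfect square, so √219 ∉ Q(√267). By the tower law [K:Q] = [Q(√267,√219):Q(√267)] · [Q(√267):Q] = 2 · 2 = 4.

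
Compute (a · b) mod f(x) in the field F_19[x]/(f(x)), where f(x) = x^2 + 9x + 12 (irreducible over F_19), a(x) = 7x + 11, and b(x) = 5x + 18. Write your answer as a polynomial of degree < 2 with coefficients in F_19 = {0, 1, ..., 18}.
a · b ≡ 18x + 6 (mod f(x))

Multiply in F_19[x]: a(x)·b(x) = (7x + 11)·(5x + 18) = 16x^2 + 10x + 8. This has degree ≥ 2, so divide by f(x) over F_19: 16x^2 + 10x + 8 = (16)·(x^2 + 9x + 12) + (18x + 6). Hence a·b ≡ 18x + 6 (mod f). (F_19[x]/(f) is a field with 19^2 = 361 elements since f is irreducible of degree 2.)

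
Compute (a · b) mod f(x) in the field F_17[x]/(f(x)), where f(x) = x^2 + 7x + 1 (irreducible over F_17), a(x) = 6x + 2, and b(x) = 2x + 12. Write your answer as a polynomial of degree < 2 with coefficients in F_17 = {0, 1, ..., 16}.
a · b ≡ 9x + 12 (mod f(x))

Multiply in F_17[x]: a(x)·b(x) = (6x + 2)·(2x + 12) = 12x^2 + 8x + 7. This has degree ≥ 2, so divide by f(x) over F_17: 12x^2 + 8x + 7 = (12)·(x^2 + 7x + 1) + (9x + 12). Hence a·b ≡ 9x + 12 (mod f). (F_17[x]/(f) is a field with 17^2 = 289 elements since f is irreducible of degree 2.)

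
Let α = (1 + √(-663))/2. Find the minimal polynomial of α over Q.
m_α(x) = x^2 - x + 166

From 2α - 1 = √(-663), squaring gives (2α - 1)^2 = -663, i.e. 4α^2 - 4α + 1 = -663, so α^2 - α + (1 + 663)/4 = 0. Since -663 ≡ 1 (mod 4), (1 + 663)/4 = 166 ∈ Z. The polynomial x^2 - x + 166 has discriminant 1 - 4·(166) = -663, which is not a perfect square in Q (d = -663 is squarefree and ≠ 1), so x^2 - x + 166 is irreducible over Q. It is the minimal polynomial of α.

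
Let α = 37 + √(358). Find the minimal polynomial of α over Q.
m_α(x) = x^2 - 74x + 1011

From α - 37 = √(358), squaring gives (α - 37)^2 = 358, i.e. α^2 - 74α + 1369 = 358, so α^2 - 74α + 1011 = 0. The discriminant of x^2 - 74x + 1011 is (-74)^2 - 4·(1011) = 5476 - 4044 = 1432, and 4·(358) is not a perfect square in Q since 358 is squarefree and ≠ 1. Hence x^2 - 74x + 1011 is irreducible over Q and is the minimal polynomial of α.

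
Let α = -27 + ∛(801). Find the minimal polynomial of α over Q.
m_α(x) = x^3 + 81x^2 + 2187x + 18882

Set β = α + 27 = ∛(801), so β^3 = 801. Then (α + 27)^3 - 801 = 0, i.e. α is a root of g(x) = (x + 27)^3 - 801 = x^3 + 81x^2 + 2187x + 18882. Since g(x) = h(x + 27) where h(x) = x^3 - 801, and h is irreducible over Q (because 801 is not a perfect cube, so h has no rational root, and a monic cubic with no rational root is irreducible), g is also irreducible (irreducibility is preserved under the substitution x → x + 27). Hence m_α(x) = x^3 + 81x^2 + 2187x + 18882.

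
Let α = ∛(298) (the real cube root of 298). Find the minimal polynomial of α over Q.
m_α(x) = x^3 - 298

α satisfies α^3 = 298, so x^3 - 298 annihilates α. By the rational root test, a rational root p/q (in lowest terms) of x^3 - 298 would satisfy p^3 = 298 q^3, forcing q = 1 and p^3 = 298; but 298 is not a perfect cube, contradiction. A monic cubic over Q with no rational root is irreducible (any nontrivial factorization would include a linear factor). Hence x^3 - 298 is the minimal polynomial of α, and in particular [Q(α):Q] = 3.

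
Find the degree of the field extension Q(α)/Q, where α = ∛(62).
[Q(α):Q] = 3

The minimal polynomial of α is x^3 - 62, irreducible over Q since 62 is not a perfect cube (so x^3 - 62 has no rational root). Hence [Q(α):Q] = deg(m_α) = 3.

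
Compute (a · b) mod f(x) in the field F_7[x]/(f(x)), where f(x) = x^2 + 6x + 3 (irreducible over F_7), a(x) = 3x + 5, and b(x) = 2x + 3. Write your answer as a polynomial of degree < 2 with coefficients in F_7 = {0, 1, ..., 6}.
a · b ≡ 4x + 4 (mod f(x))

Multiply in F_7[x]: a(x)·b(x) = (3x + 5)·(2x + 3) = 6x^2 + 5x + 1. This has degree ≥ 2, so divide by f(x) over F_7: 6x^2 + 5x + 1 = (6)·(x^2 + 6x + 3) + (4x + 4). Hence a·b ≡ 4x + 4 (mod f). (F_7[x]/(f) is a field with 7^2 = 49 elements since f is irreducible of degree 2.)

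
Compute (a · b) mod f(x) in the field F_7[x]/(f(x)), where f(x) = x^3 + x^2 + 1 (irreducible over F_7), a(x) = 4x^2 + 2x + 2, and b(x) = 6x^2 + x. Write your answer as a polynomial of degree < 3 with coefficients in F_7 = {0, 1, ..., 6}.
a · b ≡ x^2 + 6x + 1 (mod f(x))

Multiply in F_7[x]: a(x)·b(x) = (4x^2 + 2x + 2)·(6x^2 + x) = 3x^4 + 2x^3 + 2x. This has degree ≥ 3, so divide by f(x) over F_7: 3x^4 + 2x^3 + 2x = (3x + 6)·(x^3 + x^2 + 1) + (x^2 + 6x + 1). Hence a·b ≡ x^2 + 6x + 1 (mod f). (F_7[x]/(f) is a field with 7^3 = 343 elements since f is irreducible of degree 3.)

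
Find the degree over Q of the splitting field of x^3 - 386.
[K : Q] = 6

The roots of x^3 - 386 are ∛386, ω∛386, ω^2∛386 where ω = e^(2πi/3) is a primitive cube root of unity, so K = Q(∛386, ω). Now [Q(∛386):Q] = 3 (since 386 is not a perfect cube, x^3 - 386 is irreducible) and [Q(ω):Q] = 2. Both 2 and 3 divide [K:Q], and [K:Q] ≤ 3·2 = 6, so [K:Q] = 6. (Equivalently: Q(∛386) ⊂ R but ω ∉ R, so [K : Q(∛386)] = 2.)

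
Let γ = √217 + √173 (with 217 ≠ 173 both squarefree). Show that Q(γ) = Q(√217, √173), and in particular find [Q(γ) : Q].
[Q(γ) : Q] = 4 (equivalently, Q(γ) = Q(√217, √173))

Obviously Q(γ) ⊆ Q(√217, √173), and [Q(√217, √173):Q] = 4 (since 217, 173 are distinct squarefree integers > 1 with 37541 not a perfect square). To show equality we compute the minimal polynomial of γ. From γ = √217 + √173: γ^2 = 217 + 2√(37541) + 173 = 390 + 2√(37541), so γ^2 - 390 = 2√(37541); squaring, (γ^2 - 390)^2 = 4·37541, i.e. γ^4 - 780γ^2 + 152100 - 150164 = 0, i.e. γ^4 - 780γ^2 + 1936 = 0. So γ is a root of x^4 - 780x^2 + 1936. This polynomial is irreducible over Q: it has no rational root (each ±√217 ± √173 is irrational), and any factorization into two quadratics over Q would force √(37541) ∈ Q (pairing opposite roots) or √217, √173 ∈ Q (other pairings), all impossible. Hence [Q(γ):Q] = 4 = [Q(√217, √173):Q], so Q(γ) = Q(√217, √173).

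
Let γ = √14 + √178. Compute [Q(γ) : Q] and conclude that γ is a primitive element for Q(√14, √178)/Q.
[Q(γ) : Q] = 4 (equivalently, Q(γ) = Q(√14, √178))

Obviously Q(γ) ⊆ Q(√14, √178), and [Q(√14, √178):Q] = 4 (since 14, 178 are distinct squarefree integers > 1 with 2492 not a perfect square). To show equality we compute the minimal polynomial of γ. From γ = √14 + √178: γ^2 = 14 + 2√(2492) + 178 = 192 + 2√(2492), so γ^2 - 192 = 2√(2492); squaring, (γ^2 - 192)^2 = 4·2492, i.e. γ^4 - 384γ^2 + 36864 - 9968 = 0, i.e. γ^4 - 384γ^2 + 26896 = 0. So γ is a root of x^4 - 384x^2 + 26896. This polynomial is irreducible over Q: it has no rational root (each ±√14 ± √178 is irrational), and any factorization into two quadratics over Q would force √(2492) ∈ Q (pairing opposite roots) or √14, √178 ∈ Q (other pairings), all impossible. Hence [Q(γ):Q] = 4 = [Q(√14, √178):Q], so Q(γ) = Q(√14, √178).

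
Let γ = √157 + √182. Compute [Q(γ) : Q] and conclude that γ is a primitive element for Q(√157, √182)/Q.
[Q(γ) : Q] = 4 (equivalently, Q(γ) = Q(√157, √182))

Obviously Q(γ) ⊆ Q(√157, √182), and [Q(√157, √182):Q] = 4 (since 157, 182 are distinct squarefree integers > 1 with 28574 not a perfect square). To show equality we compute the minimal polynomial of γ. From γ = √157 + √182: γ^2 = 157 + 2√(28574) + 182 = 339 + 2√(28574), so γ^2 - 339 = 2√(28574); squaring, (γ^2 - 339)^2 = 4·28574, i.e. γ^4 - 678γ^2 + 114921 - 114296 = 0, i.e. γ^4 - 678γ^2 + 625 = 0. So γ is a root of x^4 - 678x^2 + 625. This polynomial is irreducible over Q: it has no rational root (each ±√157 ± √182 is irrational), and any factorization into two quadratics over Q would force √(28574) ∈ Q (pairing opposite roots) or √157, √182 ∈ Q (other pairings), all impossible. Hence [Q(γ):Q] = 4 = [Q(√157, √182):Q], so Q(γ) = Q(√157, √182).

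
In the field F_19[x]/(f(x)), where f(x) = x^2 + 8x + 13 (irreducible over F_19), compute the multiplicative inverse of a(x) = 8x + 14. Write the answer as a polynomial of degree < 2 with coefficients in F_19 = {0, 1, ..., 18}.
a(x)^(-1) ≡ 8x + 12 (mod f(x))

Since f is irreducible over F_19, F_19[x]/(f) is a field and a(x) ≠ 0 has an inverse. Apply the extended Euclidean algorithm to f(x) and a(x) in F_19[x]: f(x) = (12x + 18)·a(x) + (8). The last nonzero remainder is the constant 8 = gcd(f, a) in F_19. Back-substituting through the division chain expresses 8 = s(x)·a(x) + t(x)·f(x) with s(x) ≡ 7x + 1 (mod f), so (7x + 1)·a(x) ≡ 8 (mod f). Multiplying by 8^(-1) ≡ 12 in F_19 gives a(x)^(-1) ≡ 12·(7x + 1) ≡ 8x + 12 (mod f). Check: (8x + 14)·(8x + 12) = 7x^2 + 18x + 16 ≡ 1 (mod x^2 + 8x + 13).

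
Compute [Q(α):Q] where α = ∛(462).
[Q(α):Q] = 3

The minimal polynomial of α is x^3 - 462, irreducible over Q since 462 is not a perfect cube (so x^3 - 462 has no rational root). Hence [Q(α):Q] = deg(m_α) = 3.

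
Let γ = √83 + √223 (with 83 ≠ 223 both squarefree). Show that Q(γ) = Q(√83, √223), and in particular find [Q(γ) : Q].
[Q(γ) : Q] = 4 (equivalently, Q(γ) = Q(√83, √223))

Obviously Q(γ) ⊆ Q(√83, √223), and [Q(√83, √223):Q] = 4 (since 83, 223 are distinct squarefree integers > 1 with 18509 not a perfect square). To show equality we compute the minimal polynomial of γ. From γ = √83 + √223: γ^2 = 83 + 2√(18509) + 223 = 306 + 2√(18509), so γ^2 - 306 = 2√(18509); squaring, (γ^2 - 306)^2 = 4·18509, i.e. γ^4 - 612γ^2 + 93636 - 74036 = 0, i.e. γ^4 - 612γ^2 + 19600 = 0. So γ is a root of x^4 - 612x^2 + 19600. This polynomial is irreducible over Q: it has no rational root (each ±√83 ± √223 is irrational), and any factorization into two quadratics over Q would force √(18509) ∈ Q (pairing opposite roots) or √83, √223 ∈ Q (other pairings), all impossible. Hence [Q(γ):Q] = 4 = [Q(√83, √223):Q], so Q(γ) = Q(√83, √223).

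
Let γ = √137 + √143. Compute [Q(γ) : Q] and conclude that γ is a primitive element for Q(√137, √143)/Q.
[Q(γ) : Q] = 4 (equivalently, Q(γ) = Q(√137, √143))

Obviously Q(γ) ⊆ Q(√137, √143), and [Q(√137, √143):Q] = 4 (since 137, 143 are distinct squarefree integers > 1 with 19591 not a perfect square). To show equality we compute the minimal polynomial of γ. From γ = √137 + √143: γ^2 = 137 + 2√(19591) + 143 = 280 + 2√(19591), so γ^2 - 280 = 2√(19591); squaring, (γ^2 - 280)^2 = 4·19591, i.e. γ^4 - 560γ^2 + 78400 - 78364 = 0, i.e. γ^4 - 560γ^2 + 36 = 0. So γ is a root of x^4 - 560x^2 + 36. This polynomial is irreducible over Q: it has no rational root (each ±√137 ± √143 is irrational), and any factorization into two quadratics over Q would force √(19591) ∈ Q (pairing opposite roots) or √137, √143 ∈ Q (other pairings), all impossible. Hence [Q(γ):Q] = 4 = [Q(√137, √143):Q], so Q(γ) = Q(√137, √143).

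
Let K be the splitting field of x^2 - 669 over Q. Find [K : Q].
[K : Q] = 2

f(x) = x^2 - 669 factors as (x - √669)(x + √669). The splitting field is K = Q(√669). Since 669 is squarefree and > 1, it is not a perfect square, so x^2 - 669 is irreducible over Q and [Q(√669) : Q] = 2. Hence [K : Q] = 2.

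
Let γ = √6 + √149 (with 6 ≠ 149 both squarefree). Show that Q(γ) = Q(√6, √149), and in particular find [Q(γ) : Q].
[Q(γ) : Q] = 4 (equivalently, Q(γ) = Q(√6, √149))

Obviously Q(γ) ⊆ Q(√6, √149), and [Q(√6, √149):Q] = 4 (since 6, 149 are distinct squarefree integers > 1 with 894 not a perfect square). To show equality we compute the minimal polynomial of γ. From γ = √6 + √149: γ^2 = 6 + 2√(894) + 149 = 155 + 2√(894), so γ^2 - 155 = 2√(894); squaring, (γ^2 - 155)^2 = 4·894, i.e. γ^4 - 310γ^2 + 24025 - 3576 = 0, i.e. γ^4 - 310γ^2 + 20449 = 0. So γ is a root of x^4 - 310x^2 + 20449. This polynomial is irreducible over Q: it has no rational root (each ±√6 ± √149 is irrational), and any factorization into two quadratics over Q would force √(894) ∈ Q (pairing opposite roots) or √6, √149 ∈ Q (other pairings), all impossible. Hence [Q(γ):Q] = 4 = [Q(√6, √149):Q], so Q(γ) = Q(√6, √149).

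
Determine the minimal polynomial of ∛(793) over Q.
m_α(x) = x^3 - 793

α satisfies α^3 = 793, so x^3 - 793 annihilates α. By the rational root test, a rational root p/q (in lowest terms) of x^3 - 793 would satisfy p^3 = 793 q^3, forcing q = 1 and p^3 = 793; but 793 is not a perfect cube, contradiction. A monic cubic over Q with no rational root is irreducible (any nontrivial factorization would include a linear factor). Hence x^3 - 793 is the minimal polynomial of α, and in particular [Q(α):Q] = 3.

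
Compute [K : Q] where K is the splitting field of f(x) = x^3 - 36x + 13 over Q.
[K : Q] = 6

By the rational root test, any rational root of the monic integer polynomial f(x) = x^3 - 36x + 13 must be an integer dividing the constant term 13, i.e. one of ±{1, 13}. Evaluating: f(1) = -22, f(-1) = 48, f(13) = 1742, f(-13) = -1716; none is 0, so f has no rational root and is therefore irreducible over Q (a cubic with no linear factor over a field is irreducible). For an irreducible cubic, the Galois group is A_3 or S_3 according as the discriminant disc(f) = -4a^3 - 27b^2 = -4·(-36)^3 - 27·(13)^2 = 182061 is or is not a square in Q. Here disc(f) = 182061 is not a perfect square in Q, so the Galois group of f over Q is not contained in A_3 and must be all of S_3. The splitting field has degree |S_3| = 6 over Q, so [K : Q] = 6.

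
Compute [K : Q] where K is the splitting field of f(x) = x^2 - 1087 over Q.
[K : Q] = 2

f(x) = x^2 - 1087 factors as (x - √1087)(x + √1087). The splitting field is K = Q(√1087). Since 1087 is squarefree and > 1, it is not a perfect square, so x^2 - 1087 is irreducible over Q and [Q(√1087) : Q] = 2. Hence [K : Q] = 2.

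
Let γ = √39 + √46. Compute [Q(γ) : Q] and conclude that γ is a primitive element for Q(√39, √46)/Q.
[Q(γ) : Q] = 4 (equivalently, Q(γ) = Q(√39, √46))

Obviously Q(γ) ⊆ Q(√39, √46), and [Q(√39, √46):Q] = 4 (since 39, 46 are distinct squarefree integers > 1 with 1794 not a perfect square). To show equality we compute the minimal polynomial of γ. From γ = √39 + √46: γ^2 = 39 + 2√(1794) + 46 = 85 + 2√(1794), so γ^2 - 85 = 2√(1794); squaring, (γ^2 - 85)^2 = 4·1794, i.e. γ^4 - 170γ^2 + 7225 - 7176 = 0, i.e. γ^4 - 170γ^2 + 49 = 0. So γ is a root of x^4 - 170x^2 + 49. This polynomial is irreducible over Q: it has no rational root (each ±√39 ± √46 is irrational), and any factorization into two quadratics over Q would force √(1794) ∈ Q (pairing opposite roots) or √39, √46 ∈ Q (other pairings), all impossible. Hence [Q(γ):Q] = 4 = [Q(√39, √46):Q], so Q(γ) = Q(√39, √46).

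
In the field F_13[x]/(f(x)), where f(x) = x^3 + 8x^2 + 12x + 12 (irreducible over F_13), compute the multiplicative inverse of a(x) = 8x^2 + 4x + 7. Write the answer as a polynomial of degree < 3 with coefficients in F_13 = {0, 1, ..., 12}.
a(x)^(-1) ≡ 2x^2 + 11x + 1 (mod f(x))

Since f is irreducible over F_13, F_13[x]/(f) is a field and a(x) ≠ 0 has an inverse. Apply the extended Euclidean algorithm to f(x) and a(x) in F_13[x]: f(x) = (5x + 5)·a(x) + (9x + 3);  a(x) = (11x + 4)·(9x + 3) + (8). The last nonzero remainder is the constant 8 = gcd(f, a) in F_13. Back-substituting through the division chain expresses 8 = s(x)·a(x) + t(x)·f(x) with s(x) ≡ 3x^2 + 10x + 8 (mod f), so (3x^2 + 10x + 8)·a(x) ≡ 8 (mod f). Multiplying by 8^(-1) ≡ 5 in F_13 gives a(x)^(-1) ≡ 5·(3x^2 + 10x + 8) ≡ 2x^2 + 11x + 1 (mod f). Check: (8x^2 + 4x + 7)·(2x^2 + 11x + 1) = 3x^4 + 5x^3 + x^2 + 3x + 7 ≡ 1 (mod x^3 + 8x^2 + 12x + 12).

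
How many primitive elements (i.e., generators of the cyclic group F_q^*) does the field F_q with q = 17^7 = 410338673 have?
There are φ(410338672) = 205169328 primitive elements

F_q^* is cyclic of order q - 1 = 410338672. A cyclic group of order m has exactly φ(m) generators. Here m = 410338672 = 2^4 · 25646167, so the number of primitive elements is φ(410338672) = 205169328.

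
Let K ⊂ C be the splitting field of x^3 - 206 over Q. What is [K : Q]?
[K : Q] = 6

The roots of x^3 - 206 are ∛206, ω∛206, ω^2∛206 where ω = e^(2πi/3) is a primitive cube root of unity, so K = Q(∛206, ω). Now [Q(∛206):Q] = 3 (since 206 is not a perfect cube, x^3 - 206 is irreducible) and [Q(ω):Q] = 2. Both 2 and 3 divide [K:Q], and [K:Q] ≤ 3·2 = 6, so [K:Q] = 6. (Equivalently: Q(∛206) ⊂ R but ω ∉ R, so [K : Q(∛206)] = 2.)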